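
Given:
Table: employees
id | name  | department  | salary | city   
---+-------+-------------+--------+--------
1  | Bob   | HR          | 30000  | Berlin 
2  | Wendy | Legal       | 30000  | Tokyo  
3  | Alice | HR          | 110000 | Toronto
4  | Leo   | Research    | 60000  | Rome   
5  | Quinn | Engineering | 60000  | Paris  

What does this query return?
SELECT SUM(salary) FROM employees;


SUM(salary) = 30000 + 30000 + 110000 + 60000 + 60000 = 290000

290000


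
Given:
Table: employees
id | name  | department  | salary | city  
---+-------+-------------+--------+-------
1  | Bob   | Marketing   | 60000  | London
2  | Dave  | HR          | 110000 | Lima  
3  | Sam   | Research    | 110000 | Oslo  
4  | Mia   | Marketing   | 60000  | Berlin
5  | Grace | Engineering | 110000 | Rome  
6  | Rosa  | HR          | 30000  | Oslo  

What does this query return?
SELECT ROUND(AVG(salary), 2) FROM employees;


SUM(salary) = 480000
COUNT = 6
ROUND(AVG, 2) = ROUND(480000 / 6, 2) = 80000.0

80000.0


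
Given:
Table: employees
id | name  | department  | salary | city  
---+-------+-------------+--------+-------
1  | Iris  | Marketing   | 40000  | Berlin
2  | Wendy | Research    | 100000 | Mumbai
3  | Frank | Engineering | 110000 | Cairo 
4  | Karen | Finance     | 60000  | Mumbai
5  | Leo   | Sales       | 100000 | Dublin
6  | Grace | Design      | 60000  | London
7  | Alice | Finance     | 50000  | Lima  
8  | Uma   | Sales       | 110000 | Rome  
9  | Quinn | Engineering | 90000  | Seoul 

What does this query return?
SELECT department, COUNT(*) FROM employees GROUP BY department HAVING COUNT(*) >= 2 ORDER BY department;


Groups with count >= 2:
  Engineering: 2 -> PASS
  Finance: 2 -> PASS
  Sales: 2 -> PASS
  Design: 1 -> filtered out
  Marketing: 1 -> filtered out
  Research: 1 -> filtered out


3 groups:
Engineering, 2
Finance, 2
Sales, 2


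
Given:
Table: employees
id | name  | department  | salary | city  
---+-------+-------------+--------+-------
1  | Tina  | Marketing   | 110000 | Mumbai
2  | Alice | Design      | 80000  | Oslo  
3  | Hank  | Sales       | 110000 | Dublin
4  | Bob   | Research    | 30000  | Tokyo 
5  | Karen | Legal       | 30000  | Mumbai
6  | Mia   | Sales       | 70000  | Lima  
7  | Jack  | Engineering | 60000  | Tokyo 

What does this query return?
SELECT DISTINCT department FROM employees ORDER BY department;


All 'department' values (row order): Marketing, Design, Sales, Research, Legal, Sales, Engineering
Removing duplicates leaves 6 unique value(s).

6 values:
Design
Engineering
Legal
Marketing
Research
Sales


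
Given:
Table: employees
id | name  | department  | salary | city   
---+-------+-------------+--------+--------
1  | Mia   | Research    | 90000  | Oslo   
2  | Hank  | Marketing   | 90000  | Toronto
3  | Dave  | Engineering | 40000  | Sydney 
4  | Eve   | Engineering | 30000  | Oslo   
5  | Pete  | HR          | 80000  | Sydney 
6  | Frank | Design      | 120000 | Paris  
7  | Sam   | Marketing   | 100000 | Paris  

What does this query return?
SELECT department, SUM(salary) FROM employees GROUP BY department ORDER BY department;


Summing salary within each department:
  Design: 120000 = 120000
  Engineering: 40000 + 30000 = 70000
  HR: 80000 = 80000
  Marketing: 90000 + 100000 = 190000
  Research: 90000 = 90000


5 groups:
Design, 120000
Engineering, 70000
HR, 80000
Marketing, 190000
Research, 90000


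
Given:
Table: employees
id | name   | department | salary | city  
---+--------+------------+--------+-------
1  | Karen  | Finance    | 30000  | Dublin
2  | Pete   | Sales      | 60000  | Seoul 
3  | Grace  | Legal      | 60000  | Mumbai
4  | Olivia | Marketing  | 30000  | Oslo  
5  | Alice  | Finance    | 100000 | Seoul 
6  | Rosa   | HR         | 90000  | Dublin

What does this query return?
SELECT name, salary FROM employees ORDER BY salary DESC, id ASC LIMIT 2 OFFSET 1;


Sort by salary DESC (id ASC tiebreak), then skip 1 and take 2
Rows 2 through 3

2 rows:
Rosa, 90000
Pete, 60000


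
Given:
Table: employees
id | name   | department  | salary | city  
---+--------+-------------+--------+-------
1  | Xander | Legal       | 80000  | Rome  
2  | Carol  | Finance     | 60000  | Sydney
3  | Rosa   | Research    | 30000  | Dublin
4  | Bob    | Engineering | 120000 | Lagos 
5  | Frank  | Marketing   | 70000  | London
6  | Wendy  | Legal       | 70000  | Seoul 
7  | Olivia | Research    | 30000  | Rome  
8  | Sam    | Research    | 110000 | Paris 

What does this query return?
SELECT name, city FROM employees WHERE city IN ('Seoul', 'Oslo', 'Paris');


Filtering: city IN ('Seoul', 'Oslo', 'Paris')
Matching: 2 rows

2 rows:
Wendy, Seoul
Sam, Paris


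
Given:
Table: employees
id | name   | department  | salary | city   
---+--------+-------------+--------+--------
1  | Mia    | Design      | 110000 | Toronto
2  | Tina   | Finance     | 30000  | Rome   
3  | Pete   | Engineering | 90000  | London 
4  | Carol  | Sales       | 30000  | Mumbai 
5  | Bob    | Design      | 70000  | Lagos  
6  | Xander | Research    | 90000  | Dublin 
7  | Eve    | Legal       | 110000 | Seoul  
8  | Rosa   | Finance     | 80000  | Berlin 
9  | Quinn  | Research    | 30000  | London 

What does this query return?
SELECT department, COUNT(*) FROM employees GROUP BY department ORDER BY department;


Assigning each row to its department group:
  Mia -> Design
  Tina -> Finance
  Pete -> Engineering
  Carol -> Sales
  Bob -> Design
  Xander -> Research
  Eve -> Legal
  Rosa -> Finance
  Quinn -> Research


6 groups:
Design, 2
Engineering, 1
Finance, 2
Legal, 1
Research, 2
Sales, 1


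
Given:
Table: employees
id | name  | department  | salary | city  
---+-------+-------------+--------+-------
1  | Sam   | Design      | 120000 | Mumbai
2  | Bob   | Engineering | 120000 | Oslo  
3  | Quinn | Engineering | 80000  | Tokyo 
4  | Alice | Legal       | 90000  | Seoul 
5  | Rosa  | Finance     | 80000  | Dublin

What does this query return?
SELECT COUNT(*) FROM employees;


COUNT(*) counts all rows

5


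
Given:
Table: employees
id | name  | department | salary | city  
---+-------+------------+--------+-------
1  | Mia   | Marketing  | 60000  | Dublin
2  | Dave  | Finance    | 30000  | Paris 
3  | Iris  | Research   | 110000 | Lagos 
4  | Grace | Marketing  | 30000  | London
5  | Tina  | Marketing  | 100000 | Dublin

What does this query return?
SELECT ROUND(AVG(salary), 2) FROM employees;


SUM(salary) = 330000
COUNT = 5
ROUND(AVG, 2) = ROUND(330000 / 5, 2) = 66000.0

66000.0


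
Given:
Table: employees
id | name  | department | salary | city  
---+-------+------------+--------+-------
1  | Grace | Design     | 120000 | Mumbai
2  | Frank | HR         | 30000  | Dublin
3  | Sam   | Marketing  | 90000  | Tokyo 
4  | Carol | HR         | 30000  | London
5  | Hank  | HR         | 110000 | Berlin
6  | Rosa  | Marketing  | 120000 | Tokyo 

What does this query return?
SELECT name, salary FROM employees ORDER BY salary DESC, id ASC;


Sorting by salary DESC, then id ASC for ties

6 rows:
Grace, 120000
Rosa, 120000
Hank, 110000
Sam, 90000
Frank, 30000
Carol, 30000


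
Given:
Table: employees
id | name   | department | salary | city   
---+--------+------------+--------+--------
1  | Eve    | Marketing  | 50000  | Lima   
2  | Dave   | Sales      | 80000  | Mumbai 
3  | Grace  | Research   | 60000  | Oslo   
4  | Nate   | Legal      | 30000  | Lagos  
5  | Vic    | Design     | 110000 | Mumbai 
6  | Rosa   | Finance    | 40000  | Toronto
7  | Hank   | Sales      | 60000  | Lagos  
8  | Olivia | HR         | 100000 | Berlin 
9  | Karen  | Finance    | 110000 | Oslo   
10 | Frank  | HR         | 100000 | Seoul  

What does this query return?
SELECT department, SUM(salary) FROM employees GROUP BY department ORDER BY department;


Summing salary within each department:
  Design: 110000 = 110000
  Finance: 40000 + 110000 = 150000
  HR: 100000 + 100000 = 200000
  Legal: 30000 = 30000
  Marketing: 50000 = 50000
  Research: 60000 = 60000
  Sales: 80000 + 60000 = 140000


7 groups:
Design, 110000
Finance, 150000
HR, 200000
Legal, 30000
Marketing, 50000
Research, 60000
Sales, 140000


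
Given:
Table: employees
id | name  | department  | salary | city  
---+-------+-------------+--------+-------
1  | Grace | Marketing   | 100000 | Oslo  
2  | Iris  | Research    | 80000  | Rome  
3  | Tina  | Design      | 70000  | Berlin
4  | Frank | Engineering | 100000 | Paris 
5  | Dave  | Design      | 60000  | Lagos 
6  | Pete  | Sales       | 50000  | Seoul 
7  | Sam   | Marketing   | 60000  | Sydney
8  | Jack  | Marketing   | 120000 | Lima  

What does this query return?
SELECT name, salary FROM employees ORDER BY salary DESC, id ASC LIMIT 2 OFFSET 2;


Sort by salary DESC (id ASC tiebreak), then skip 2 and take 2
Rows 3 through 4

2 rows:
Frank, 100000
Iris, 80000


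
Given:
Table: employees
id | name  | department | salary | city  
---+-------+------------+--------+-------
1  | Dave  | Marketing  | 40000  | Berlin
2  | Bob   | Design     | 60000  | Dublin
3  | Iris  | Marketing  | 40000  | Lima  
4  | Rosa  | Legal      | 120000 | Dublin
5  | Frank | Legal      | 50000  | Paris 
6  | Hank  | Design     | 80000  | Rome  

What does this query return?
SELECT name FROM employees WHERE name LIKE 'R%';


LIKE 'R%' matches names starting with 'R'
Matching: 1

1 rows:
Rosa


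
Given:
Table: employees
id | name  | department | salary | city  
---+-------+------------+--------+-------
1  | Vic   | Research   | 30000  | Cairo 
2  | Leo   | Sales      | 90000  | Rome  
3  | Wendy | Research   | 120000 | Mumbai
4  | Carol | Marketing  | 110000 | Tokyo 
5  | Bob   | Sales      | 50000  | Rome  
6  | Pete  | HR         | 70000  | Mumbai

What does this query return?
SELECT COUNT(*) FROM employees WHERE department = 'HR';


Counting rows where department = 'HR'
  Pete -> MATCH


1


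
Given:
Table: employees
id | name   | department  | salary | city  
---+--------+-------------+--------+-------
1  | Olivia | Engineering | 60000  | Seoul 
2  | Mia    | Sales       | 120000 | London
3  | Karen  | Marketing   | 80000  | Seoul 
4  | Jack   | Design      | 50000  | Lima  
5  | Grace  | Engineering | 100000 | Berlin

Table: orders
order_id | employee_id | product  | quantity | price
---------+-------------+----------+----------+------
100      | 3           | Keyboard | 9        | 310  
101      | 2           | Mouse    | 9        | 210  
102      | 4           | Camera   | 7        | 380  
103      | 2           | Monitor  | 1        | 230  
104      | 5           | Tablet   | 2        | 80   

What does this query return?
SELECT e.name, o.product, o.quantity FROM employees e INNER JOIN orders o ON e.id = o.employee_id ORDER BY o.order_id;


Joining employees.id = orders.employee_id:
  employee Karen (id=3) -> order Keyboard
  employee Mia (id=2) -> order Mouse
  employee Jack (id=4) -> order Camera
  employee Mia (id=2) -> order Monitor
  employee Grace (id=5) -> order Tablet


5 rows:
Karen, Keyboard, 9
Mia, Mouse, 9
Jack, Camera, 7
Mia, Monitor, 1
Grace, Tablet, 2


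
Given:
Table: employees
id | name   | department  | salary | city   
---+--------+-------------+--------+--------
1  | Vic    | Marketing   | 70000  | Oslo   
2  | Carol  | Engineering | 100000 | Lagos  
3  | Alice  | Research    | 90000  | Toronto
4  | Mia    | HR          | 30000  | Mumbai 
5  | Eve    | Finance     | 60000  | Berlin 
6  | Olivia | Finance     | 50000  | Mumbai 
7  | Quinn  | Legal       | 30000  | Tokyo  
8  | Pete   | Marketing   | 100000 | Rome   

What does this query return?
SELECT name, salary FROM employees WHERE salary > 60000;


Filtering: salary > 60000
Matching: 4 rows

4 rows:
Vic, 70000
Carol, 100000
Alice, 90000
Pete, 100000


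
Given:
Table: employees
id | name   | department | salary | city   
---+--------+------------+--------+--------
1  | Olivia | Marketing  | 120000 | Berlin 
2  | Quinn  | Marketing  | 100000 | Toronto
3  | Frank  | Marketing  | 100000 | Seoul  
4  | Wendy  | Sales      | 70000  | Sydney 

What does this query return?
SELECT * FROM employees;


SELECT * returns all 4 rows with all columns

4 rows:
1, Olivia, Marketing, 120000, Berlin
2, Quinn, Marketing, 100000, Toronto
3, Frank, Marketing, 100000, Seoul
4, Wendy, Sales, 70000, Sydney


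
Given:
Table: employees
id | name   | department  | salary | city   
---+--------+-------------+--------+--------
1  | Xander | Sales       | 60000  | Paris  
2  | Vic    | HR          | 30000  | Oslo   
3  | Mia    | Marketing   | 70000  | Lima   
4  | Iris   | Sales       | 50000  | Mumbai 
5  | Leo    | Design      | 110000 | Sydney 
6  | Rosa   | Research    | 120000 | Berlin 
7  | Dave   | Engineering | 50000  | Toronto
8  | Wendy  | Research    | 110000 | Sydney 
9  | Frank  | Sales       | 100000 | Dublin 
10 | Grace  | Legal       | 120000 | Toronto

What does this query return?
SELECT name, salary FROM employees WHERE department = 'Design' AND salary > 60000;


Filtering: department = 'Design' AND salary > 60000
Matching: 1 rows

1 rows:
Leo, 110000


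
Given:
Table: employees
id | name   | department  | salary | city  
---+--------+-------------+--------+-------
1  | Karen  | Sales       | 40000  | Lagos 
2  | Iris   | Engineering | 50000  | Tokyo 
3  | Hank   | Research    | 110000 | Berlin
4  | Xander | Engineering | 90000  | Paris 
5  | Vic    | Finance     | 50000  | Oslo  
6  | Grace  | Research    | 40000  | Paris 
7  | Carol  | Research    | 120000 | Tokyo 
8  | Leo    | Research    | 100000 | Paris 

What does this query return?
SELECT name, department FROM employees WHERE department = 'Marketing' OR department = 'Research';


Filtering: department = 'Marketing' OR 'Research'
Matching: 4 rows

4 rows:
Hank, Research
Grace, Research
Carol, Research
Leo, Research


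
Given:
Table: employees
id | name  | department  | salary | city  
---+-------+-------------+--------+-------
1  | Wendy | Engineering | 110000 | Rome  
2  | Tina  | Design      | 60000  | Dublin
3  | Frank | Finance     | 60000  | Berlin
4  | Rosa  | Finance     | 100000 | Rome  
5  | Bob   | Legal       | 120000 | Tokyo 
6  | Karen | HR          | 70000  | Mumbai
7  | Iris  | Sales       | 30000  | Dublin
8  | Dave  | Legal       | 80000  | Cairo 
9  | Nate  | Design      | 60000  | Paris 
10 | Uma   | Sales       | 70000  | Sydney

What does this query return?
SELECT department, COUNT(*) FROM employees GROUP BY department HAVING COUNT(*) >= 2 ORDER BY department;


Groups with count >= 2:
  Design: 2 -> PASS
  Finance: 2 -> PASS
  Legal: 2 -> PASS
  Sales: 2 -> PASS
  Engineering: 1 -> filtered out
  HR: 1 -> filtered out


4 groups:
Design, 2
Finance, 2
Legal, 2
Sales, 2


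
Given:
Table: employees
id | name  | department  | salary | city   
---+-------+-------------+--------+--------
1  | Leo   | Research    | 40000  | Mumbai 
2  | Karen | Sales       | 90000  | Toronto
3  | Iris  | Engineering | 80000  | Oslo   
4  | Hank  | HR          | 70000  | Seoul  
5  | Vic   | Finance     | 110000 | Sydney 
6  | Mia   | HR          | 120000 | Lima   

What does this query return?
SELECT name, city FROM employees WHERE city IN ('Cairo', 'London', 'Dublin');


Filtering: city IN ('Cairo', 'London', 'Dublin')
Matching: 0 rows

Empty result set (0 rows)


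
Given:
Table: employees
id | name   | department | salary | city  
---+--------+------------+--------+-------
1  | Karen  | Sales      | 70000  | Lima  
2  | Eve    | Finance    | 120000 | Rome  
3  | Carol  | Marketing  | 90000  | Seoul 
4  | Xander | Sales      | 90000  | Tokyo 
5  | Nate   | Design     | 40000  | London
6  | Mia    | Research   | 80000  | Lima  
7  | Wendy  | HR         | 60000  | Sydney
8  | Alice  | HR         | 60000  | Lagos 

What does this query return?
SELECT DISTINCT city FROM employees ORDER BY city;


All 'city' values (row order): Lima, Rome, Seoul, Tokyo, London, Lima, Sydney, Lagos
Removing duplicates leaves 7 unique value(s).

7 values:
Lagos
Lima
London
Rome
Seoul
Sydney
Tokyo


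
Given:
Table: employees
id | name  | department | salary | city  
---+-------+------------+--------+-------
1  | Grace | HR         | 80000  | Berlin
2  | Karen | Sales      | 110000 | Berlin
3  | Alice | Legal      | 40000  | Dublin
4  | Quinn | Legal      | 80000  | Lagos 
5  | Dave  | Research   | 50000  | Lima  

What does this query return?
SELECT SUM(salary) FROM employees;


SUM(salary) = 80000 + 110000 + 40000 + 80000 + 50000 = 360000

360000


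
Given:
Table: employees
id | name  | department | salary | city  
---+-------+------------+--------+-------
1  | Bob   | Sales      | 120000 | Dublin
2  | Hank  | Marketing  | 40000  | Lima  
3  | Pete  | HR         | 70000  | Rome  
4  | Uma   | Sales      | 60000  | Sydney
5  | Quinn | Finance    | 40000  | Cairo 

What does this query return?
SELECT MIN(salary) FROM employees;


Salaries: 120000, 40000, 70000, 60000, 40000
MIN = 40000

40000


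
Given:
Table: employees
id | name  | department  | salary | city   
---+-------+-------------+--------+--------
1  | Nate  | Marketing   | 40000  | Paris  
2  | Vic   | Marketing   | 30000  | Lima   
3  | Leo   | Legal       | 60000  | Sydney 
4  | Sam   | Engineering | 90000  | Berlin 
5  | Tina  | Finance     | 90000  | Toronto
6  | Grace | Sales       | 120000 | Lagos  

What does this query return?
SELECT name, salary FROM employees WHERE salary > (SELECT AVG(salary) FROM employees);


Subquery: AVG(salary) = 71666.67
Filtering: salary > 71666.67
  Sam (90000) -> MATCH
  Tina (90000) -> MATCH
  Grace (120000) -> MATCH


3 rows:
Sam, 90000
Tina, 90000
Grace, 120000


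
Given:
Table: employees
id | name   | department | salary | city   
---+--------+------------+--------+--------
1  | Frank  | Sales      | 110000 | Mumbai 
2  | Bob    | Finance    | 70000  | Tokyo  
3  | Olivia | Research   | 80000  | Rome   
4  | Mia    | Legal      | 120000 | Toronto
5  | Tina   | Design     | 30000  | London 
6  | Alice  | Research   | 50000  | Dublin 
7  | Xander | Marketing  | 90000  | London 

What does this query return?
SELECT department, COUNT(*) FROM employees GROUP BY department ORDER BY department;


Assigning each row to its department group:
  Frank -> Sales
  Bob -> Finance
  Olivia -> Research
  Mia -> Legal
  Tina -> Design
  Alice -> Research
  Xander -> Marketing


6 groups:
Design, 1
Finance, 1
Legal, 1
Marketing, 1
Research, 2
Sales, 1


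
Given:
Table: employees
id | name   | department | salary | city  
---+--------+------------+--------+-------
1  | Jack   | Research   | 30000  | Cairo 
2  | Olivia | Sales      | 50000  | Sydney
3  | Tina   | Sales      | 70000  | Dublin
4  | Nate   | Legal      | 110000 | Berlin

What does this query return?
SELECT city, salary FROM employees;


Projecting columns: city, salary

4 rows:
Cairo, 30000
Sydney, 50000
Dublin, 70000
Berlin, 110000


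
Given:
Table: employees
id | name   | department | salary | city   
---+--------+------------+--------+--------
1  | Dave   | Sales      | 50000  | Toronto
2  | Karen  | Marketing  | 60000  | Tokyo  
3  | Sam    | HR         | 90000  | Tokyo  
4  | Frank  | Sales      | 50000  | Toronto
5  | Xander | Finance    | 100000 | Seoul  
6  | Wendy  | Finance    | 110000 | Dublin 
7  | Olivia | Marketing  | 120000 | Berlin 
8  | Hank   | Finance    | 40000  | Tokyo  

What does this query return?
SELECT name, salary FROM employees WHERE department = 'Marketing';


Filtering: department = 'Marketing'
Matching rows: 2

2 rows:
Karen, 60000
Olivia, 120000


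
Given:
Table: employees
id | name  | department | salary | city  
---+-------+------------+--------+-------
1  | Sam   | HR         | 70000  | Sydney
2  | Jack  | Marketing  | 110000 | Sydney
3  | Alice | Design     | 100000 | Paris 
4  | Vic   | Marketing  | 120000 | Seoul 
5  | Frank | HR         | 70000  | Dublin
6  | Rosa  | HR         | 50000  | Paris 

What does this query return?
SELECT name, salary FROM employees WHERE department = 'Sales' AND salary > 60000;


Filtering: department = 'Sales' AND salary > 60000
Matching: 0 rows

Empty result set (0 rows)


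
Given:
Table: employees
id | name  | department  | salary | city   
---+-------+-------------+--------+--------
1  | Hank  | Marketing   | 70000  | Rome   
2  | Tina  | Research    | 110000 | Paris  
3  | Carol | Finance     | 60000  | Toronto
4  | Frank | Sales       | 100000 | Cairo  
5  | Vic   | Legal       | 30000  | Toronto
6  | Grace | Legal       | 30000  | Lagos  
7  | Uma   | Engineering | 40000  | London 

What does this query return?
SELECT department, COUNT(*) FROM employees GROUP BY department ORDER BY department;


Assigning each row to its department group:
  Hank -> Marketing
  Tina -> Research
  Carol -> Finance
  Frank -> Sales
  Vic -> Legal
  Grace -> Legal
  Uma -> Engineering


6 groups:
Engineering, 1
Finance, 1
Legal, 2
Marketing, 1
Research, 1
Sales, 1


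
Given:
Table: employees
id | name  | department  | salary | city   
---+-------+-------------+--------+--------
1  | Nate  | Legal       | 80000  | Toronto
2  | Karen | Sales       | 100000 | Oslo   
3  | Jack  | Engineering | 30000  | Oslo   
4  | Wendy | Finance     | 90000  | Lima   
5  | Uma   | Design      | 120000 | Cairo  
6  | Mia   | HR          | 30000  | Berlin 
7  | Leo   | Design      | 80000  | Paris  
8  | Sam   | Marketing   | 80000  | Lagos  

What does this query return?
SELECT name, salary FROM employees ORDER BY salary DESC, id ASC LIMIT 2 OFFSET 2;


Sort by salary DESC (id ASC tiebreak), then skip 2 and take 2
Rows 3 through 4

2 rows:
Wendy, 90000
Nate, 80000


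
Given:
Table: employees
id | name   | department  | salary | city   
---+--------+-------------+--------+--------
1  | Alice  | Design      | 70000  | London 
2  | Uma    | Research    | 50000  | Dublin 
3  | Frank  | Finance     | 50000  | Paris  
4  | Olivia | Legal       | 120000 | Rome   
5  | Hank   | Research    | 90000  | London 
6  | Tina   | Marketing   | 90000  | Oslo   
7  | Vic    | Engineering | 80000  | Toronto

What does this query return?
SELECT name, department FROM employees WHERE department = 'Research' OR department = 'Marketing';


Filtering: department = 'Research' OR 'Marketing'
Matching: 3 rows

3 rows:
Uma, Research
Hank, Research
Tina, Marketing


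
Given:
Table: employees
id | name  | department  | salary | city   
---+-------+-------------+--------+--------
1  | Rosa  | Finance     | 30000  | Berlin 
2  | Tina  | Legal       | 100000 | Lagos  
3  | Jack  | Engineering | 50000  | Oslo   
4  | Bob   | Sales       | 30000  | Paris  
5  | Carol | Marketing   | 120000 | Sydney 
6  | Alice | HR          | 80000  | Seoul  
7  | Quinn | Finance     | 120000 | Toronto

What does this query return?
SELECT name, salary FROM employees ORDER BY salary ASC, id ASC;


Sorting by salary ASC, then id ASC for ties

7 rows:
Rosa, 30000
Bob, 30000
Jack, 50000
Alice, 80000
Tina, 100000
Carol, 120000
Quinn, 120000


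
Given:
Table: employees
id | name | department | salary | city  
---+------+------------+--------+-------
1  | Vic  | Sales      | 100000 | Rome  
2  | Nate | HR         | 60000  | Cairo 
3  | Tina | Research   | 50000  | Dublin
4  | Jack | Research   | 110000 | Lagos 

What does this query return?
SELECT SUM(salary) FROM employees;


SUM(salary) = 100000 + 60000 + 50000 + 110000 = 320000

320000


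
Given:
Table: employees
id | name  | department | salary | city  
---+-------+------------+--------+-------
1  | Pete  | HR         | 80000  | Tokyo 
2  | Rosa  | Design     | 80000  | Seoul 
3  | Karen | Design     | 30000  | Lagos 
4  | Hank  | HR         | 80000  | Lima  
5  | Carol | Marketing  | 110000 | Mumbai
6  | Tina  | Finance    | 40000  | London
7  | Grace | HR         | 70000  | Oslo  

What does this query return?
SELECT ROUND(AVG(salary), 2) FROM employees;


SUM(salary) = 490000
COUNT = 7
ROUND(AVG, 2) = ROUND(490000 / 7, 2) = 70000.0

70000.0


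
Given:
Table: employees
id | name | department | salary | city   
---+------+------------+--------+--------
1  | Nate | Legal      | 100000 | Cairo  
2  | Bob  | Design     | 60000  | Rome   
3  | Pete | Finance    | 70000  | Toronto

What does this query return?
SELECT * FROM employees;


SELECT * returns all 3 rows with all columns

3 rows:
1, Nate, Legal, 100000, Cairo
2, Bob, Design, 60000, Rome
3, Pete, Finance, 70000, Toronto


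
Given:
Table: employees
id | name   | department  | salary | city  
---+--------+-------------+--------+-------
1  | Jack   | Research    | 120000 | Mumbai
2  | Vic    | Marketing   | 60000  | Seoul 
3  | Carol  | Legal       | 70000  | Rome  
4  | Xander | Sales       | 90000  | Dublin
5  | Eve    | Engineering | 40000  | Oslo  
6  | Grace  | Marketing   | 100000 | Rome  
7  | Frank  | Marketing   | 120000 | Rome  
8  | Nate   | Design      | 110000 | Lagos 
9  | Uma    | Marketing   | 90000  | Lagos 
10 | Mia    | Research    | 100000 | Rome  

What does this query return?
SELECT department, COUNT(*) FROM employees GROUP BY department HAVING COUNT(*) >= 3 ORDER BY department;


Groups with count >= 3:
  Marketing: 4 -> PASS
  Design: 1 -> filtered out
  Engineering: 1 -> filtered out
  Legal: 1 -> filtered out
  Research: 2 -> filtered out
  Sales: 1 -> filtered out


1 groups:
Marketing, 4


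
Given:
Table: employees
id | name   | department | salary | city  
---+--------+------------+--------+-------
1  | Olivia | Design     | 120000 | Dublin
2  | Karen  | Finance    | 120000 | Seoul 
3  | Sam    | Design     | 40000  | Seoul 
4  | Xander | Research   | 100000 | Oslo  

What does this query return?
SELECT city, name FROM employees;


Projecting columns: city, name

4 rows:
Dublin, Olivia
Seoul, Karen
Seoul, Sam
Oslo, Xander


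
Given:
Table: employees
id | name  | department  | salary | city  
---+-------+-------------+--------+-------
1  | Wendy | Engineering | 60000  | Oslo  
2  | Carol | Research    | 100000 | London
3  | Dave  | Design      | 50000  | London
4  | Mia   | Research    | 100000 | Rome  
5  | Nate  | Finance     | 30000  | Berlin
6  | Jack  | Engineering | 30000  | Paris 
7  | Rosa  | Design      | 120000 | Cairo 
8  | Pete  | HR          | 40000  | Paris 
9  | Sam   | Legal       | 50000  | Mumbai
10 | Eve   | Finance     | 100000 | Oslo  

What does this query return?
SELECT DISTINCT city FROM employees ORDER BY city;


All 'city' values (row order): Oslo, London, London, Rome, Berlin, Paris, Cairo, Paris, Mumbai, Oslo
Removing duplicates leaves 7 unique value(s).

7 values:
Berlin
Cairo
London
Mumbai
Oslo
Paris
Rome


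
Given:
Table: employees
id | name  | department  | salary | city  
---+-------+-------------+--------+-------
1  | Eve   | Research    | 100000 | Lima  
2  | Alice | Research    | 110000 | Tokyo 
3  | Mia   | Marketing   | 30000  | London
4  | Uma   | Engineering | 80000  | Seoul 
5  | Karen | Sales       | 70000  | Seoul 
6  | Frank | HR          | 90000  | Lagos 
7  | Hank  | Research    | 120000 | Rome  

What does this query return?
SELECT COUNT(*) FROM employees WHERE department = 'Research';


Counting rows where department = 'Research'
  Eve -> MATCH
  Alice -> MATCH
  Hank -> MATCH


3


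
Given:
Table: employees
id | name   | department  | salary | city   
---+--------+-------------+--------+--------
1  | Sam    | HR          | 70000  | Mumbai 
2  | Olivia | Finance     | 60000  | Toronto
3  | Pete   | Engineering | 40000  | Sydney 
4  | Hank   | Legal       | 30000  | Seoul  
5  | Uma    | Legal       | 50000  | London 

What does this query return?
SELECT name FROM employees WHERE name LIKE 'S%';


LIKE 'S%' matches names starting with 'S'
Matching: 1

1 rows:
Sam


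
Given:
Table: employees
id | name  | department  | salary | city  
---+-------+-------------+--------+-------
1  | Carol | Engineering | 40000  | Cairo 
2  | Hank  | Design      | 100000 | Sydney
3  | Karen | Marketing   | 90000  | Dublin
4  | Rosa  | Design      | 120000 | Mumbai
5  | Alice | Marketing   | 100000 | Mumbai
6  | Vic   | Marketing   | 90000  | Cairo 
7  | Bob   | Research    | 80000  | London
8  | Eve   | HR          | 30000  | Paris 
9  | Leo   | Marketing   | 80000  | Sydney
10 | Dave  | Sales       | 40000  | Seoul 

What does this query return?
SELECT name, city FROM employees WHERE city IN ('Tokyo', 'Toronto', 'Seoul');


Filtering: city IN ('Tokyo', 'Toronto', 'Seoul')
Matching: 1 rows

1 rows:
Dave, Seoul


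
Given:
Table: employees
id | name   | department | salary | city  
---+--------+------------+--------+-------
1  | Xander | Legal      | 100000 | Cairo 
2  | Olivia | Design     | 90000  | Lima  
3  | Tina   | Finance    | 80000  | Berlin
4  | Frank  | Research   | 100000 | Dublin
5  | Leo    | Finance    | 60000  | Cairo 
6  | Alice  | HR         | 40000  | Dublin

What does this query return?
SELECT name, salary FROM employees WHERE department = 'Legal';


Filtering: department = 'Legal'
Matching rows: 1

1 rows:
Xander, 100000


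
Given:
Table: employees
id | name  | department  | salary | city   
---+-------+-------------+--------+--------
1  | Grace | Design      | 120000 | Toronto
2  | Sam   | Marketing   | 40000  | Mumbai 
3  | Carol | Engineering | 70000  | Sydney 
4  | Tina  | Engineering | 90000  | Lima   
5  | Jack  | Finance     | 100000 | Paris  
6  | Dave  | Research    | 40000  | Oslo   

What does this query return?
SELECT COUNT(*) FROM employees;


COUNT(*) counts all rows

6


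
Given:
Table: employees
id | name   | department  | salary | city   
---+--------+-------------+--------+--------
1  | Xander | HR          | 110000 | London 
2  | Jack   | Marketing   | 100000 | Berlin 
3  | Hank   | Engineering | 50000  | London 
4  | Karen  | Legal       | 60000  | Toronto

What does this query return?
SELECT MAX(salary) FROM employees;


Salaries: 110000, 100000, 50000, 60000
MAX = 110000

110000


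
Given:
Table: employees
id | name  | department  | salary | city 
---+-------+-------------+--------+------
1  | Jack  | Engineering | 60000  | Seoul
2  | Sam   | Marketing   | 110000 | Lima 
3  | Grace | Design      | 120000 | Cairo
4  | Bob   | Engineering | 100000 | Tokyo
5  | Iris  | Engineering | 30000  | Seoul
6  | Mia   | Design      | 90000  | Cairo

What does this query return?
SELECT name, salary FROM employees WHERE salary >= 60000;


Filtering: salary >= 60000
Matching: 5 rows

5 rows:
Jack, 60000
Sam, 110000
Grace, 120000
Bob, 100000
Mia, 90000


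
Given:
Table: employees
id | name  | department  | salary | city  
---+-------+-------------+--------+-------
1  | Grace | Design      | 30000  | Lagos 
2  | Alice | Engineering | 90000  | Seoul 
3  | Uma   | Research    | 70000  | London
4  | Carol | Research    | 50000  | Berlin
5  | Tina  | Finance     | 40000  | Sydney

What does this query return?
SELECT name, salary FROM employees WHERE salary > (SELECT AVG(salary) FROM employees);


Subquery: AVG(salary) = 56000.0
Filtering: salary > 56000.0
  Alice (90000) -> MATCH
  Uma (70000) -> MATCH


2 rows:
Alice, 90000
Uma, 70000


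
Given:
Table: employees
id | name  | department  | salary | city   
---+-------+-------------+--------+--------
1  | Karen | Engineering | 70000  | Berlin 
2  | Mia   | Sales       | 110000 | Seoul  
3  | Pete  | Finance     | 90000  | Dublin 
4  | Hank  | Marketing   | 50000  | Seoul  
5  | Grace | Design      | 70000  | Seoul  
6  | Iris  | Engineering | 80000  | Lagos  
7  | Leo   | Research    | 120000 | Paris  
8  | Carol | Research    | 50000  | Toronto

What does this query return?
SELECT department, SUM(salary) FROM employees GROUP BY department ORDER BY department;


Summing salary within each department:
  Design: 70000 = 70000
  Engineering: 70000 + 80000 = 150000
  Finance: 90000 = 90000
  Marketing: 50000 = 50000
  Research: 120000 + 50000 = 170000
  Sales: 110000 = 110000


6 groups:
Design, 70000
Engineering, 150000
Finance, 90000
Marketing, 50000
Research, 170000
Sales, 110000


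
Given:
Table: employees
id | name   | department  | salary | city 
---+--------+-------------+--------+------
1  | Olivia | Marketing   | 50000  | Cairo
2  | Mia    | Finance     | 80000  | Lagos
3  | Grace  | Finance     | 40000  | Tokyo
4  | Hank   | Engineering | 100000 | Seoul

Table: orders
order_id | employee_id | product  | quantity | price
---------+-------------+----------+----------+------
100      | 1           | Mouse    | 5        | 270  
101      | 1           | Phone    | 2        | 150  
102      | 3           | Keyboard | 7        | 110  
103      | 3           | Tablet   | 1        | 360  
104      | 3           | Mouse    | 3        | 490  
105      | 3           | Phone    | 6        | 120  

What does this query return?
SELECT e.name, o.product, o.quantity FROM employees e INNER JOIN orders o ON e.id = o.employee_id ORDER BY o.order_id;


Joining employees.id = orders.employee_id:
  employee Olivia (id=1) -> order Mouse
  employee Olivia (id=1) -> order Phone
  employee Grace (id=3) -> order Keyboard
  employee Grace (id=3) -> order Tablet
  employee Grace (id=3) -> order Mouse
  employee Grace (id=3) -> order Phone


6 rows:
Olivia, Mouse, 5
Olivia, Phone, 2
Grace, Keyboard, 7
Grace, Tablet, 1
Grace, Mouse, 3
Grace, Phone, 6


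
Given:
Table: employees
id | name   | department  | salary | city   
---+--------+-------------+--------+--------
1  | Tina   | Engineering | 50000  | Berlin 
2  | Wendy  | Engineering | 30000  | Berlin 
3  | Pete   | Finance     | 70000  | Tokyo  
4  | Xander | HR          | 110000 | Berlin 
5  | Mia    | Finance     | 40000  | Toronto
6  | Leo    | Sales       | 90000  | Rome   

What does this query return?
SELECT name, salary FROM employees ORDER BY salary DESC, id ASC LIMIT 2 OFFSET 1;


Sort by salary DESC (id ASC tiebreak), then skip 1 and take 2
Rows 2 through 3

2 rows:
Leo, 90000
Pete, 70000


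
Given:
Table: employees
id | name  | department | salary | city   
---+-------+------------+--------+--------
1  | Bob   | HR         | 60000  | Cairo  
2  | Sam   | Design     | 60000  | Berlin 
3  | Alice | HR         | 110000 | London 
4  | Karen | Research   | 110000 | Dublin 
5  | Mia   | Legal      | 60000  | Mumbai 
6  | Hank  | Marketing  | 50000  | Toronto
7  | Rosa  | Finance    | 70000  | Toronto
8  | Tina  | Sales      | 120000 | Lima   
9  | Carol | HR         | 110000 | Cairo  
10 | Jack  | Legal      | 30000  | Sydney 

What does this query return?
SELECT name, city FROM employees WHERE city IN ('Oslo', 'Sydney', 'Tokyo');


Filtering: city IN ('Oslo', 'Sydney', 'Tokyo')
Matching: 1 rows

1 rows:
Jack, Sydney


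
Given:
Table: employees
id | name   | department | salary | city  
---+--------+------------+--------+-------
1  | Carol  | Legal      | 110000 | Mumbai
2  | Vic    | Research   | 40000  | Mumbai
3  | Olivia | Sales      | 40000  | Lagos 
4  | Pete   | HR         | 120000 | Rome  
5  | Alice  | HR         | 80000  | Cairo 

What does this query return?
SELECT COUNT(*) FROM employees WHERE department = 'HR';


Counting rows where department = 'HR'
  Pete -> MATCH
  Alice -> MATCH


2


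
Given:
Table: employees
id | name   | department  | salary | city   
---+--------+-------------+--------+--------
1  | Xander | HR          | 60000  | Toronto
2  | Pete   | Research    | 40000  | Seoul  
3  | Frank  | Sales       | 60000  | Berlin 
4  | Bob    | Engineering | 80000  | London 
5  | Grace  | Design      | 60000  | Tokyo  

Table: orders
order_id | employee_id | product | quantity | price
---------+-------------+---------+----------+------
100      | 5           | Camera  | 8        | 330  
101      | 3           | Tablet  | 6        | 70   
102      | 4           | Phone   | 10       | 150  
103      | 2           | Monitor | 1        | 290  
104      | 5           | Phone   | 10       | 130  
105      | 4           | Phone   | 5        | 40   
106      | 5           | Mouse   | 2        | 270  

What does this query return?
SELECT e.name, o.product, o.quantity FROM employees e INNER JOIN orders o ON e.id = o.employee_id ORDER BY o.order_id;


Joining employees.id = orders.employee_id:
  employee Grace (id=5) -> order Camera
  employee Frank (id=3) -> order Tablet
  employee Bob (id=4) -> order Phone
  employee Pete (id=2) -> order Monitor
  employee Grace (id=5) -> order Phone
  employee Bob (id=4) -> order Phone
  employee Grace (id=5) -> order Mouse


7 rows:
Grace, Camera, 8
Frank, Tablet, 6
Bob, Phone, 10
Pete, Monitor, 1
Grace, Phone, 10
Bob, Phone, 5
Grace, Mouse, 2


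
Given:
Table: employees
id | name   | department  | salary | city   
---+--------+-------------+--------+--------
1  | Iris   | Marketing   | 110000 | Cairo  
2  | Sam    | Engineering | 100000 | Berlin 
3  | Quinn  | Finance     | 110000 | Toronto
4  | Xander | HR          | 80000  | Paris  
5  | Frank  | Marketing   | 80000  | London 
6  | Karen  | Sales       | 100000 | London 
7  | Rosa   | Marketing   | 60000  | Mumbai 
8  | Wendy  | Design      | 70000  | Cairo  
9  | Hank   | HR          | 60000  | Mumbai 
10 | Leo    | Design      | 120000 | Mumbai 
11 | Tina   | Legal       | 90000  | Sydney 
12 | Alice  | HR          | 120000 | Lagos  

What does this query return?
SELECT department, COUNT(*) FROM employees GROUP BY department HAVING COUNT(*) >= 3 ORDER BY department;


Groups with count >= 3:
  HR: 3 -> PASS
  Marketing: 3 -> PASS
  Design: 2 -> filtered out
  Engineering: 1 -> filtered out
  Finance: 1 -> filtered out
  Legal: 1 -> filtered out
  Sales: 1 -> filtered out


2 groups:
HR, 3
Marketing, 3


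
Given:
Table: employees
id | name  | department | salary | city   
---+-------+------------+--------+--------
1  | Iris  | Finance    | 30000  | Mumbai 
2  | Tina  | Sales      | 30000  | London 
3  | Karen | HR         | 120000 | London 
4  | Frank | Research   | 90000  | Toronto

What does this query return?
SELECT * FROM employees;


SELECT * returns all 4 rows with all columns

4 rows:
1, Iris, Finance, 30000, Mumbai
2, Tina, Sales, 30000, London
3, Karen, HR, 120000, London
4, Frank, Research, 90000, Toronto


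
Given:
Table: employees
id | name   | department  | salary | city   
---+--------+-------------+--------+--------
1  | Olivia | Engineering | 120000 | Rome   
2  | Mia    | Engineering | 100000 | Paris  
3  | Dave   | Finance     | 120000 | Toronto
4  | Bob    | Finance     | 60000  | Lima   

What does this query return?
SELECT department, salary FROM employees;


Projecting columns: department, salary

4 rows:
Engineering, 120000
Engineering, 100000
Finance, 120000
Finance, 60000


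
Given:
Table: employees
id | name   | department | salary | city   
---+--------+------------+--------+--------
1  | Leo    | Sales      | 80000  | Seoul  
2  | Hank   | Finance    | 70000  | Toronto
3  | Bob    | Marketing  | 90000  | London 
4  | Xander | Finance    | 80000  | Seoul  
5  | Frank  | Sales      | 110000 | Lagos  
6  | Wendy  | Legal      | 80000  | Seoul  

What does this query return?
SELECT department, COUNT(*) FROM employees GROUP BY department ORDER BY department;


Assigning each row to its department group:
  Leo -> Sales
  Hank -> Finance
  Bob -> Marketing
  Xander -> Finance
  Frank -> Sales
  Wendy -> Legal


4 groups:
Finance, 2
Legal, 1
Marketing, 1
Sales, 2


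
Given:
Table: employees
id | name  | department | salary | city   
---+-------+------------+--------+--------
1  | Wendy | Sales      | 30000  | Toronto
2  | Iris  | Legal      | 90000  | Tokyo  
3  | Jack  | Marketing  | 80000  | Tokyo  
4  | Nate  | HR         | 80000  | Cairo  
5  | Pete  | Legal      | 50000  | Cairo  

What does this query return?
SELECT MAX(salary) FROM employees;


Salaries: 30000, 90000, 80000, 80000, 50000
MAX = 90000

90000


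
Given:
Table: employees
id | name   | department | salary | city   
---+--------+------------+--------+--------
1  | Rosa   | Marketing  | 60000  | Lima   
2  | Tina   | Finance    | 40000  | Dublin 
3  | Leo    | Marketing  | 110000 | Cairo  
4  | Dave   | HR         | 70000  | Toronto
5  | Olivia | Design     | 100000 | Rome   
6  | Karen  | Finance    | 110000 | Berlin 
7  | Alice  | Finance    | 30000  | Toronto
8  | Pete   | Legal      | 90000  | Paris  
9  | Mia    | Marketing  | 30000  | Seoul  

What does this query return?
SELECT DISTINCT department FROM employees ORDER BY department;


All 'department' values (row order): Marketing, Finance, Marketing, HR, Design, Finance, Finance, Legal, Marketing
Removing duplicates leaves 5 unique value(s).

5 values:
Design
Finance
HR
Legal
Marketing
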